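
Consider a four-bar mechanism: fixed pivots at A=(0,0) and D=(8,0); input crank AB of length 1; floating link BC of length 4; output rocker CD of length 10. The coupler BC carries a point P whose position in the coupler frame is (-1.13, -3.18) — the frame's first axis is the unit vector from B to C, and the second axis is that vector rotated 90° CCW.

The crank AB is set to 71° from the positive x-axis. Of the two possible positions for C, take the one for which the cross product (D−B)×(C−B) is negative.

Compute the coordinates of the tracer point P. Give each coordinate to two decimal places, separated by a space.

A=(0,0), D=(8.00,0)
B = A + 1.00·(cos71°, sin71°) = (0.3256, 0.9455)
|BD| = 7.7325
circle(B,4.00) ∩ circle(D,10.00): a=-1.5654, h=3.6810
  candidates: C₊=(-0.7780,4.7903) cross=28.463; C₋=(-1.6782,-2.5164) cross=-28.463
  mode - wants cross < 0 → take C=(-1.6782,-2.5164) (cross=-28.463)
ex = (C−B)/|BC| = (-0.5009,-0.8655); ey = (0.8655,-0.5009)
P = B + -1.13·ex + -3.18·ey = (-1.8606,3.5165)

-1.86 3.52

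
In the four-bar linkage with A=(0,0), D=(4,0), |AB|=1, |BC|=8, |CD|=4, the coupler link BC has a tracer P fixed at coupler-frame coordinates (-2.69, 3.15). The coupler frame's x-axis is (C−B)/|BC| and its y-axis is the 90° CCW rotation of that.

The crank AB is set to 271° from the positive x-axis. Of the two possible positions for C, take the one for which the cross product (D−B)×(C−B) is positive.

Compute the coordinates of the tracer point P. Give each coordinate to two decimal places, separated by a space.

A=(0,0), D=(4.00,0)
B = A + 1.00·(cos271°, sin271°) = (0.0175, -0.9998)
|BD| = 4.1061
circle(B,8.00) ∩ circle(D,4.00): a=7.8980, h=1.2736
  candidates: C₊=(7.3676,2.1585) cross=5.229; C₋=(7.9878,-0.3119) cross=-5.229
  mode + wants cross > 0 → take C=(7.3676,2.1585) (cross=5.229)
ex = (C−B)/|BC| = (0.9188,0.3948); ey = (-0.3948,0.9188)
P = B + -2.69·ex + 3.15·ey = (-3.6977,0.8323)

-3.70 0.83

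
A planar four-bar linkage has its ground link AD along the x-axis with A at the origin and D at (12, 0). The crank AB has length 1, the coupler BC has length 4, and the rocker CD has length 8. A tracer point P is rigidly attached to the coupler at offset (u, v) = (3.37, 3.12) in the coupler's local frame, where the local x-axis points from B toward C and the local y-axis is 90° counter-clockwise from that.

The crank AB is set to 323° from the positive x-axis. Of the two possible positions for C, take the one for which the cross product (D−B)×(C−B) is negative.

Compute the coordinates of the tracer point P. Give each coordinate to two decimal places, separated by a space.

5.21 0.67

A=(0,0), D=(12.00,0)
B = A + 1.00·(cos323°, sin323°) = (0.7986, -0.6018)
|BD| = 11.2175
circle(B,4.00) ∩ circle(D,8.00): a=3.4692, h=1.9911
  candidates: C₊=(4.1561,1.5725) cross=22.335; C₋=(4.3697,-2.4039) cross=-22.335
  mode - wants cross < 0 → take C=(4.3697,-2.4039) (cross=-22.335)
ex = (C−B)/|BC| = (0.8928,-0.4505); ey = (0.4505,0.8928)
P = B + 3.37·ex + 3.12·ey = (5.2129,0.6654)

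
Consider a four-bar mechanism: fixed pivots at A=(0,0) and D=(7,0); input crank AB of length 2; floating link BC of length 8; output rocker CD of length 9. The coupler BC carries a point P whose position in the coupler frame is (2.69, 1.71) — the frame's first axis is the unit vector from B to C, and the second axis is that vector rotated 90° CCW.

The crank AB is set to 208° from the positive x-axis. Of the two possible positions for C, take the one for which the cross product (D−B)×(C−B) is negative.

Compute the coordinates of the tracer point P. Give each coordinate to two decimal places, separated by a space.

1.10 -2.33

A=(0,0), D=(7.00,0)
B = A + 2.00·(cos208°, sin208°) = (-1.7659, -0.9389)
|BD| = 8.8160
circle(B,8.00) ∩ circle(D,9.00): a=3.4439, h=7.2208
  candidates: C₊=(0.8893,6.6076) cross=63.659; C₋=(2.4274,-7.7519) cross=-63.659
  mode - wants cross < 0 → take C=(2.4274,-7.7519) (cross=-63.659)
ex = (C−B)/|BC| = (0.5242,-0.8516); ey = (0.8516,0.5242)
P = B + 2.69·ex + 1.71·ey = (1.1004,-2.3335)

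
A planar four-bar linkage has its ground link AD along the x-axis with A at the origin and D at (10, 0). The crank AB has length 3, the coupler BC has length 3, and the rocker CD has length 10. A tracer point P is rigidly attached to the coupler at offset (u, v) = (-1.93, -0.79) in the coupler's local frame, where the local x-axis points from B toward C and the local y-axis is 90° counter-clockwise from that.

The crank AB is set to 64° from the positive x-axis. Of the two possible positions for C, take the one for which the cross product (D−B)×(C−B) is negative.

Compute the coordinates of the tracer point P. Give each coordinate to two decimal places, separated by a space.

1.45 4.78

A=(0,0), D=(10.00,0)
B = A + 3.00·(cos64°, sin64°) = (1.3151, 2.6964)
|BD| = 9.0938
circle(B,3.00) ∩ circle(D,10.00): a=-0.4565, h=2.9651
  candidates: C₊=(1.7583,5.6635) cross=26.964; C₋=(-0.0000,0.0000) cross=-26.964
  mode - wants cross < 0 → take C=(-0.0000,0.0000) (cross=-26.964)
ex = (C−B)/|BC| = (-0.4384,-0.8988); ey = (0.8988,-0.4384)
P = B + -1.93·ex + -0.79·ey = (1.4511,4.7774)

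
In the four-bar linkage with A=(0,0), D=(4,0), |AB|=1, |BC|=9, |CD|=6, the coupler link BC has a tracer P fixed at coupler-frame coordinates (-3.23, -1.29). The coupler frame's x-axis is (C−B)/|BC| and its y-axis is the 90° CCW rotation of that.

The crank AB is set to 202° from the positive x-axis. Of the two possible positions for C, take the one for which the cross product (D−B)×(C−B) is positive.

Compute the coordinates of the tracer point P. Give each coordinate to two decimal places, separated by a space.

-2.41 -3.52

A=(0,0), D=(4.00,0)
B = A + 1.00·(cos202°, sin202°) = (-0.9272, -0.3746)
|BD| = 4.9414
circle(B,9.00) ∩ circle(D,6.00): a=7.0241, h=5.6269
  candidates: C₊=(5.6501,5.7686) cross=27.805; C₋=(6.5032,-5.4529) cross=-27.805
  mode + wants cross > 0 → take C=(5.6501,5.7686) (cross=27.805)
ex = (C−B)/|BC| = (0.7308,0.6826); ey = (-0.6826,0.7308)
P = B + -3.23·ex + -1.29·ey = (-2.4072,-3.5221)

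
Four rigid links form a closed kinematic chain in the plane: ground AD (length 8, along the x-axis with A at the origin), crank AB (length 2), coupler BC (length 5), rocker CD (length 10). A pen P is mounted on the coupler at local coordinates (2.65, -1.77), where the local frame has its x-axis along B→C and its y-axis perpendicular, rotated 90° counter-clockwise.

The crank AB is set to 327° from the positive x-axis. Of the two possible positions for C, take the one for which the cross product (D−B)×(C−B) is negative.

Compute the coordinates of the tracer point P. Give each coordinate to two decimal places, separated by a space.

-0.96 -2.88

A=(0,0), D=(8.00,0)
B = A + 2.00·(cos327°, sin327°) = (1.6773, -1.0893)
|BD| = 6.4158
circle(B,5.00) ∩ circle(D,10.00): a=-2.6370, h=4.2481
  candidates: C₊=(-1.6427,2.6494) cross=27.255; C₋=(-0.2002,-5.7234) cross=-27.255
  mode - wants cross < 0 → take C=(-0.2002,-5.7234) (cross=-27.255)
ex = (C−B)/|BC| = (-0.3755,-0.9268); ey = (0.9268,-0.3755)
P = B + 2.65·ex + -1.77·ey = (-0.9582,-2.8807)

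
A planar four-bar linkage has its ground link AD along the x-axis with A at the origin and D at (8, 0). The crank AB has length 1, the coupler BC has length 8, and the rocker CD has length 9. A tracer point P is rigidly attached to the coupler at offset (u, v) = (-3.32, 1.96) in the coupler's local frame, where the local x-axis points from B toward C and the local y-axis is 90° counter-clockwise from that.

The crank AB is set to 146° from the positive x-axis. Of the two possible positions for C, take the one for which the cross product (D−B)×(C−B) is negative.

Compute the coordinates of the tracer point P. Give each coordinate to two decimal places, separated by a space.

A=(0,0), D=(8.00,0)
B = A + 1.00·(cos146°, sin146°) = (-0.8290, 0.5592)
|BD| = 8.8467
circle(B,8.00) ∩ circle(D,9.00): a=3.4626, h=7.2118
  candidates: C₊=(3.0824,7.5378) cross=63.801; C₋=(2.1707,-6.8571) cross=-63.801
  mode - wants cross < 0 → take C=(2.1707,-6.8571) (cross=-63.801)
ex = (C−B)/|BC| = (0.3750,-0.9270); ey = (0.9270,0.3750)
P = B + -3.32·ex + 1.96·ey = (-0.2570,4.3719)

-0.26 4.37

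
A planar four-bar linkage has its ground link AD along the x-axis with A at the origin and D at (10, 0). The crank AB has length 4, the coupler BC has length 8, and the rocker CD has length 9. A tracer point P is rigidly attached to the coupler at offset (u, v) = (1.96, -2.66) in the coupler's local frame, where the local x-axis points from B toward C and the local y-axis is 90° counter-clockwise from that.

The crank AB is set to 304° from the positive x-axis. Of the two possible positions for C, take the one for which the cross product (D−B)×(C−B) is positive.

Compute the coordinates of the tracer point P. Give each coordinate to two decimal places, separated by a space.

4.92 -1.38

A=(0,0), D=(10.00,0)
B = A + 4.00·(cos304°, sin304°) = (2.2368, -3.3162)
|BD| = 8.4418
circle(B,8.00) ∩ circle(D,9.00): a=3.2140, h=7.3260
  candidates: C₊=(2.3146,4.6835) cross=61.845; C₋=(8.0703,-8.7907) cross=-61.845
  mode + wants cross > 0 → take C=(2.3146,4.6835) (cross=61.845)
ex = (C−B)/|BC| = (0.0097,1.0000); ey = (-1.0000,0.0097)
P = B + 1.96·ex + -2.66·ey = (4.9157,-1.3821)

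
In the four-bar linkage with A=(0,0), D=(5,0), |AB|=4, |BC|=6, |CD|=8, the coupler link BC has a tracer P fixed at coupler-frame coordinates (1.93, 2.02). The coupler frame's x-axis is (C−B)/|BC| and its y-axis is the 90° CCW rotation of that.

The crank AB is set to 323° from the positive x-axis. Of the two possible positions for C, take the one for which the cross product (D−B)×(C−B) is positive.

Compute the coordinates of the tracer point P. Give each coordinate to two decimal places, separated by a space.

1.09 -4.24

A=(0,0), D=(5.00,0)
B = A + 4.00·(cos323°, sin323°) = (3.1945, -2.4073)
|BD| = 3.0091
circle(B,6.00) ∩ circle(D,8.00): a=-3.1480, h=5.1078
  candidates: C₊=(-2.7805,-1.8610) cross=15.370; C₋=(5.3920,-7.9904) cross=-15.370
  mode + wants cross > 0 → take C=(-2.7805,-1.8610) (cross=15.370)
ex = (C−B)/|BC| = (-0.9958,0.0910); ey = (-0.0910,-0.9958)
P = B + 1.93·ex + 2.02·ey = (1.0886,-4.2431)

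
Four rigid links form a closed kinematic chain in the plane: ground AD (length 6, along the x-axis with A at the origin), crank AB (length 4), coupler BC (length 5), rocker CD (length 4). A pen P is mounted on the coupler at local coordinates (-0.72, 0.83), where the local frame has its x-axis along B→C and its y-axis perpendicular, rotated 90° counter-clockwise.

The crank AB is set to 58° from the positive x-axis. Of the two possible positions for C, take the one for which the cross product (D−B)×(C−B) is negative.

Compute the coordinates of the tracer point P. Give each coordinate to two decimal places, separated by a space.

A=(0,0), D=(6.00,0)
B = A + 4.00·(cos58°, sin58°) = (2.1197, 3.3922)
|BD| = 5.1540
circle(B,5.00) ∩ circle(D,4.00): a=3.4501, h=3.6189
  candidates: C₊=(7.0990,3.8461) cross=18.652; C₋=(2.3353,-1.6032) cross=-18.652
  mode - wants cross < 0 → take C=(2.3353,-1.6032) (cross=-18.652)
ex = (C−B)/|BC| = (0.0431,-0.9991); ey = (0.9991,0.0431)
P = B + -0.72·ex + 0.83·ey = (2.9179,4.1473)

2.92 4.15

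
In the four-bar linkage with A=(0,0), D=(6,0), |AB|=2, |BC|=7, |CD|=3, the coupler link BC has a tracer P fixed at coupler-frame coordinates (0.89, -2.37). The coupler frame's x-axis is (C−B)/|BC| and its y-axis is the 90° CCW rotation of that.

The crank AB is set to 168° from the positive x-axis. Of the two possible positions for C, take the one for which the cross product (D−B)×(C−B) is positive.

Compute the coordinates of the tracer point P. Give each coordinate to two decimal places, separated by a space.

-0.35 -1.54

A=(0,0), D=(6.00,0)
B = A + 2.00·(cos168°, sin168°) = (-1.9563, 0.4158)
|BD| = 7.9672
circle(B,7.00) ∩ circle(D,3.00): a=6.4939, h=2.6133
  candidates: C₊=(4.6651,2.6867) cross=20.821; C₋=(4.3923,-2.5329) cross=-20.821
  mode + wants cross > 0 → take C=(4.6651,2.6867) (cross=20.821)
ex = (C−B)/|BC| = (0.9459,0.3244); ey = (-0.3244,0.9459)
P = B + 0.89·ex + -2.37·ey = (-0.3456,-1.5373)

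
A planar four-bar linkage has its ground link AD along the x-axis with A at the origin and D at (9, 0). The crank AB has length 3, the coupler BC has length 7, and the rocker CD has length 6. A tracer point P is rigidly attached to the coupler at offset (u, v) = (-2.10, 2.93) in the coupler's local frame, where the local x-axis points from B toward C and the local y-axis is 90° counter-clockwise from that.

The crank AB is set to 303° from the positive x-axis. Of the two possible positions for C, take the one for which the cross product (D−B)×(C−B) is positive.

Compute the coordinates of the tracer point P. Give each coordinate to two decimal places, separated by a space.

A=(0,0), D=(9.00,0)
B = A + 3.00·(cos303°, sin303°) = (1.6339, -2.5160)
|BD| = 7.7839
circle(B,7.00) ∩ circle(D,6.00): a=4.7270, h=5.1629
  candidates: C₊=(4.4384,3.8976) cross=40.187; C₋=(7.7760,-5.8738) cross=-40.187
  mode + wants cross > 0 → take C=(4.4384,3.8976) (cross=40.187)
ex = (C−B)/|BC| = (0.4006,0.9162); ey = (-0.9162,0.4006)
P = B + -2.10·ex + 2.93·ey = (-1.8920,-3.2662)

-1.89 -3.27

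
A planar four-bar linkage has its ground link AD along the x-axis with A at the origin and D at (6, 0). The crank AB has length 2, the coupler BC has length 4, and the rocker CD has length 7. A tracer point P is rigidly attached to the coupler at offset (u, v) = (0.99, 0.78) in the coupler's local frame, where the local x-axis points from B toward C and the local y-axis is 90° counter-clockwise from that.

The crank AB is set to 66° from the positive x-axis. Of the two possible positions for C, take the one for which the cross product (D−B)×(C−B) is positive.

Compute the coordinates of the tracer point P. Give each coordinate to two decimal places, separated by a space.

A=(0,0), D=(6.00,0)
B = A + 2.00·(cos66°, sin66°) = (0.8135, 1.8271)
|BD| = 5.4989
circle(B,4.00) ∩ circle(D,7.00): a=-0.2511, h=3.9921
  candidates: C₊=(1.9031,5.6758) cross=21.952; C₋=(-0.7498,-1.8548) cross=-21.952
  mode + wants cross > 0 → take C=(1.9031,5.6758) (cross=21.952)
ex = (C−B)/|BC| = (0.2724,0.9622); ey = (-0.9622,0.2724)
P = B + 0.99·ex + 0.78·ey = (0.3326,2.9921)

0.33 2.99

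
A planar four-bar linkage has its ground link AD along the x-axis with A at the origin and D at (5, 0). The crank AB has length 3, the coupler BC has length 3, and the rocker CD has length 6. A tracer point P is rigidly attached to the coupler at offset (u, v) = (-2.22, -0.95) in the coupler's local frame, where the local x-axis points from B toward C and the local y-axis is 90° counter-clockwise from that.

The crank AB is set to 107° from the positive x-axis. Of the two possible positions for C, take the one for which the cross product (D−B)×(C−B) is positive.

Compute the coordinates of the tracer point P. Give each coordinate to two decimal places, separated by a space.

-1.96 0.71

A=(0,0), D=(5.00,0)
B = A + 3.00·(cos107°, sin107°) = (-0.8771, 2.8689)
|BD| = 6.5400
circle(B,3.00) ∩ circle(D,6.00): a=1.2058, h=2.7470
  candidates: C₊=(1.4115,4.8086) cross=17.965; C₋=(-0.9986,-0.1286) cross=-17.965
  mode + wants cross > 0 → take C=(1.4115,4.8086) (cross=17.965)
ex = (C−B)/|BC| = (0.7629,0.6466); ey = (-0.6466,0.7629)
P = B + -2.22·ex + -0.95·ey = (-1.9564,0.7088)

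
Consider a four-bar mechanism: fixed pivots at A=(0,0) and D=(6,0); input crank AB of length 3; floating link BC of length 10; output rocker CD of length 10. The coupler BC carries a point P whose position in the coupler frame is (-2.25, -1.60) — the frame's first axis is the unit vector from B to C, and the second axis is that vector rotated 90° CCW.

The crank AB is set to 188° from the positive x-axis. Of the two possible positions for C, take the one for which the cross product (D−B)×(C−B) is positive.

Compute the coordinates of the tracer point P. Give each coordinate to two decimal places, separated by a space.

-2.43 -3.12

A=(0,0), D=(6.00,0)
B = A + 3.00·(cos188°, sin188°) = (-2.9708, -0.4175)
|BD| = 8.9805
circle(B,10.00) ∩ circle(D,10.00): a=4.4903, h=8.9352
  candidates: C₊=(1.0992,8.7168) cross=80.243; C₋=(1.9300,-9.1343) cross=-80.243
  mode + wants cross > 0 → take C=(1.0992,8.7168) (cross=80.243)
ex = (C−B)/|BC| = (0.4070,0.9134); ey = (-0.9134,0.4070)
P = B + -2.25·ex + -1.60·ey = (-2.4251,-3.1239)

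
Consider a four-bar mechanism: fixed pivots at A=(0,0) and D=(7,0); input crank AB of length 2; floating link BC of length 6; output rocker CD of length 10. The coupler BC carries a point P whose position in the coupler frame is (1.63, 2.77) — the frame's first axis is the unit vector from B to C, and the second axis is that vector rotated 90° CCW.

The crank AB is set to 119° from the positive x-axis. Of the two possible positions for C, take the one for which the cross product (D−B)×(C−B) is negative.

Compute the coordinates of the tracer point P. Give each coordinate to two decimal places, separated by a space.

1.44 -0.37

A=(0,0), D=(7.00,0)
B = A + 2.00·(cos119°, sin119°) = (-0.9696, 1.7492)
|BD| = 8.1593
circle(B,6.00) ∩ circle(D,10.00): a=0.1578, h=5.9979
  candidates: C₊=(0.4704,7.5739) cross=48.939; C₋=(-2.1014,-4.1431) cross=-48.939
  mode - wants cross < 0 → take C=(-2.1014,-4.1431) (cross=-48.939)
ex = (C−B)/|BC| = (-0.1886,-0.9820); ey = (0.9820,-0.1886)
P = B + 1.63·ex + 2.77·ey = (1.4432,-0.3740)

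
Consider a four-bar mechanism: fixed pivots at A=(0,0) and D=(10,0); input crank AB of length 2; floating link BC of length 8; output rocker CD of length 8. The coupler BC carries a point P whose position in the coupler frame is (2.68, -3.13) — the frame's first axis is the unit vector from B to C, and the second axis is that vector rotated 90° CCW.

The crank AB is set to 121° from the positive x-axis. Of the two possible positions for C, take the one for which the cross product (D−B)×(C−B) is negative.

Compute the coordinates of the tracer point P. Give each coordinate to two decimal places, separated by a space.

A=(0,0), D=(10.00,0)
B = A + 2.00·(cos121°, sin121°) = (-1.0301, 1.7143)
|BD| = 11.1625
circle(B,8.00) ∩ circle(D,8.00): a=5.5813, h=5.7315
  candidates: C₊=(5.3652,6.5206) cross=63.977; C₋=(3.6047,-4.8063) cross=-63.977
  mode - wants cross < 0 → take C=(3.6047,-4.8063) (cross=-63.977)
ex = (C−B)/|BC| = (0.5794,-0.8151); ey = (0.8151,0.5794)
P = B + 2.68·ex + -3.13·ey = (-2.0286,-2.2834)

-2.03 -2.28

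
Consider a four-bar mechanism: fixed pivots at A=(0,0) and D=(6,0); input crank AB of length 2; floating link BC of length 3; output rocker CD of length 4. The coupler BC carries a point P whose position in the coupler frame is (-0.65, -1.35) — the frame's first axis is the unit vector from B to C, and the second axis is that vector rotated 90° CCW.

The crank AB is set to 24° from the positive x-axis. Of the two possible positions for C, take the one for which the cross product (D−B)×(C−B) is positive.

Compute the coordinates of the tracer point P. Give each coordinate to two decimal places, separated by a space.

2.52 -0.52

A=(0,0), D=(6.00,0)
B = A + 2.00·(cos24°, sin24°) = (1.8271, 0.8135)
|BD| = 4.2515
circle(B,3.00) ∩ circle(D,4.00): a=1.3025, h=2.7025
  candidates: C₊=(3.6226,3.2168) cross=11.490; C₋=(2.5884,-2.0883) cross=-11.490
  mode + wants cross > 0 → take C=(3.6226,3.2168) (cross=11.490)
ex = (C−B)/|BC| = (0.5985,0.8011); ey = (-0.8011,0.5985)
P = B + -0.65·ex + -1.35·ey = (2.5196,-0.5152)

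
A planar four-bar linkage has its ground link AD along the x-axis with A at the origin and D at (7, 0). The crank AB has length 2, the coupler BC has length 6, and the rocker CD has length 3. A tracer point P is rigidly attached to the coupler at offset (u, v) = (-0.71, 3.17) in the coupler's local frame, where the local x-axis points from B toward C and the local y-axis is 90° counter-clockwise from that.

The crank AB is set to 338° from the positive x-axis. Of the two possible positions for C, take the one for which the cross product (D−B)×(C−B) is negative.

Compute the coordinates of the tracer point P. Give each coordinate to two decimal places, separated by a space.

2.37 2.46

A=(0,0), D=(7.00,0)
B = A + 2.00·(cos338°, sin338°) = (1.8544, -0.7492)
|BD| = 5.1999
circle(B,6.00) ∩ circle(D,3.00): a=5.1962, h=3.0000
  candidates: C₊=(6.5641,2.9682) cross=15.600; C₋=(7.4286,-2.9692) cross=-15.600
  mode - wants cross < 0 → take C=(7.4286,-2.9692) (cross=-15.600)
ex = (C−B)/|BC| = (0.9290,-0.3700); ey = (0.3700,0.9290)
P = B + -0.71·ex + 3.17·ey = (2.3677,2.4585)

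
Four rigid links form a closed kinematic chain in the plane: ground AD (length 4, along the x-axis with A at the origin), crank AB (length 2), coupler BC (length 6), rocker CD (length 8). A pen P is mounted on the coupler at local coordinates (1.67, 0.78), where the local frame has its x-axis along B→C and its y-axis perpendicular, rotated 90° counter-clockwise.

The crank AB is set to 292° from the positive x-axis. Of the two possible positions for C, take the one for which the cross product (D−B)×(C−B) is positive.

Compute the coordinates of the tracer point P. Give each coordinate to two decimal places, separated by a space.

-1.01 -1.31

A=(0,0), D=(4.00,0)
B = A + 2.00·(cos292°, sin292°) = (0.7492, -1.8544)
|BD| = 3.7425
circle(B,6.00) ∩ circle(D,8.00): a=-1.8696, h=5.7013
  candidates: C₊=(-3.6996,2.1715) cross=21.337; C₋=(1.9502,-7.7329) cross=-21.337
  mode + wants cross > 0 → take C=(-3.6996,2.1715) (cross=21.337)
ex = (C−B)/|BC| = (-0.7415,0.6710); ey = (-0.6710,-0.7415)
P = B + 1.67·ex + 0.78·ey = (-1.0124,-1.3122)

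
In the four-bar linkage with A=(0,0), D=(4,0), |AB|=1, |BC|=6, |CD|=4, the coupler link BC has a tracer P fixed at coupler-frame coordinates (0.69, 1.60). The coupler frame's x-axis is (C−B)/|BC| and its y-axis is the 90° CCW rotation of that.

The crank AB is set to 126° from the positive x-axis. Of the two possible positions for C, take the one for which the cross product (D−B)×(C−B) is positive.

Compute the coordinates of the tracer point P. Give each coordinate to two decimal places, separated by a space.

A=(0,0), D=(4.00,0)
B = A + 1.00·(cos126°, sin126°) = (-0.5878, 0.8090)
|BD| = 4.6586
circle(B,6.00) ∩ circle(D,4.00): a=4.4759, h=3.9958
  candidates: C₊=(4.5140,3.9668) cross=18.615; C₋=(3.1261,-3.9034) cross=-18.615
  mode + wants cross > 0 → take C=(4.5140,3.9668) (cross=18.615)
ex = (C−B)/|BC| = (0.8503,0.5263); ey = (-0.5263,0.8503)
P = B + 0.69·ex + 1.60·ey = (-0.8432,2.5326)

-0.84 2.53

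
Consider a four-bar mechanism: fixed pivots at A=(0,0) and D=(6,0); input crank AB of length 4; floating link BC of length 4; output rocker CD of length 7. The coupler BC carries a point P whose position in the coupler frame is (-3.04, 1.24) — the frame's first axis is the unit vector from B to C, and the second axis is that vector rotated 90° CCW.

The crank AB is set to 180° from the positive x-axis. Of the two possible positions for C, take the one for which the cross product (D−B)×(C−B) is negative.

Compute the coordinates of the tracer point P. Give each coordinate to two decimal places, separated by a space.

-5.87 2.70

A=(0,0), D=(6.00,0)
B = A + 4.00·(cos180°, sin180°) = (-4.0000, 0.0000)
|BD| = 10.0000
circle(B,4.00) ∩ circle(D,7.00): a=3.3500, h=2.1857
  candidates: C₊=(-0.6500,2.1857) cross=21.857; C₋=(-0.6500,-2.1857) cross=-21.857
  mode - wants cross < 0 → take C=(-0.6500,-2.1857) (cross=-21.857)
ex = (C−B)/|BC| = (0.8375,-0.5464); ey = (0.5464,0.8375)
P = B + -3.04·ex + 1.24·ey = (-5.8684,2.6997)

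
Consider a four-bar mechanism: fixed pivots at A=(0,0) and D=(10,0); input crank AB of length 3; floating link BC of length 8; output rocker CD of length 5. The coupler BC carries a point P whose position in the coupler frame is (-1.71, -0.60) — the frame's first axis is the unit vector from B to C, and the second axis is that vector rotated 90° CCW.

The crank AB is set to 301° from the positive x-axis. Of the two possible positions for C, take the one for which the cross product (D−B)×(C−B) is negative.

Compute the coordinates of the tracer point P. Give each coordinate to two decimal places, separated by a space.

-0.27 -2.64

A=(0,0), D=(10.00,0)
B = A + 3.00·(cos301°, sin301°) = (1.5451, -2.5715)
|BD| = 8.8373
circle(B,8.00) ∩ circle(D,5.00): a=6.6252, h=4.4840
  candidates: C₊=(6.5789,3.6463) cross=39.627; C₋=(9.1884,-4.9337) cross=-39.627
  mode - wants cross < 0 → take C=(9.1884,-4.9337) (cross=-39.627)
ex = (C−B)/|BC| = (0.9554,-0.2953); ey = (0.2953,0.9554)
P = B + -1.71·ex + -0.60·ey = (-0.2658,-2.6398)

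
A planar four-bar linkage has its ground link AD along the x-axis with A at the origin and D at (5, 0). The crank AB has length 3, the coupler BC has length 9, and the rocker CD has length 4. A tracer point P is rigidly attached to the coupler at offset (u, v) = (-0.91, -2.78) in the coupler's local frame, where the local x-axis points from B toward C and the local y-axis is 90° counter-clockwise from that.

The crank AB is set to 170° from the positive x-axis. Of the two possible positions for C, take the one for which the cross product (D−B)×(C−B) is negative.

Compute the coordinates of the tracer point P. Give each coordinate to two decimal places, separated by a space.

-5.14 -1.43

A=(0,0), D=(5.00,0)
B = A + 3.00·(cos170°, sin170°) = (-2.9544, 0.5209)
|BD| = 7.9715
circle(B,9.00) ∩ circle(D,4.00): a=8.0628, h=3.9990
  candidates: C₊=(5.3525,3.9844) cross=31.878; C₋=(4.8298,-3.9964) cross=-31.878
  mode - wants cross < 0 → take C=(4.8298,-3.9964) (cross=-31.878)
ex = (C−B)/|BC| = (0.8649,-0.5019); ey = (0.5019,0.8649)
P = B + -0.91·ex + -2.78·ey = (-5.1368,-1.4268)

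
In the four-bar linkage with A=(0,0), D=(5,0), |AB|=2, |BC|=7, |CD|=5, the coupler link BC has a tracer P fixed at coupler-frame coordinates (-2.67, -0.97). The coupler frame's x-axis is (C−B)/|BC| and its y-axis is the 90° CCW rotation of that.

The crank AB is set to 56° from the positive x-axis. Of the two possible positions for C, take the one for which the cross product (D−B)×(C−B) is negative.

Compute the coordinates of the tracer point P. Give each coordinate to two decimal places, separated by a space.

-0.78 3.77

A=(0,0), D=(5.00,0)
B = A + 2.00·(cos56°, sin56°) = (1.1184, 1.6581)
|BD| = 4.2209
circle(B,7.00) ∩ circle(D,5.00): a=4.9534, h=4.9460
  candidates: C₊=(7.6166,4.2607) cross=20.877; C₋=(3.7307,-4.8362) cross=-20.877
  mode - wants cross < 0 → take C=(3.7307,-4.8362) (cross=-20.877)
ex = (C−B)/|BC| = (0.3732,-0.9278); ey = (0.9278,0.3732)
P = B + -2.67·ex + -0.97·ey = (-0.7780,3.7732)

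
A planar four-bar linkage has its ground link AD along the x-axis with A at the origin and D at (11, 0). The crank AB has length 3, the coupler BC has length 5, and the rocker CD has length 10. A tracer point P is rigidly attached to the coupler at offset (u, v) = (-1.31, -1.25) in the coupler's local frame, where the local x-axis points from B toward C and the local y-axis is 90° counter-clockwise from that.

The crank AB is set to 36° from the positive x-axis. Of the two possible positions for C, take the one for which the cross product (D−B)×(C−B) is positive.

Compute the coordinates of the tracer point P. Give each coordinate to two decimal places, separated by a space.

A=(0,0), D=(11.00,0)
B = A + 3.00·(cos36°, sin36°) = (2.4271, 1.7634)
|BD| = 8.7524
circle(B,5.00) ∩ circle(D,10.00): a=0.0917, h=4.9992
  candidates: C₊=(3.5240,6.6415) cross=43.755; C₋=(1.5097,-3.1518) cross=-43.755
  mode + wants cross > 0 → take C=(3.5240,6.6415) (cross=43.755)
ex = (C−B)/|BC| = (0.2194,0.9756); ey = (-0.9756,0.2194)
P = B + -1.31·ex + -1.25·ey = (3.3592,0.2110)

3.36 0.21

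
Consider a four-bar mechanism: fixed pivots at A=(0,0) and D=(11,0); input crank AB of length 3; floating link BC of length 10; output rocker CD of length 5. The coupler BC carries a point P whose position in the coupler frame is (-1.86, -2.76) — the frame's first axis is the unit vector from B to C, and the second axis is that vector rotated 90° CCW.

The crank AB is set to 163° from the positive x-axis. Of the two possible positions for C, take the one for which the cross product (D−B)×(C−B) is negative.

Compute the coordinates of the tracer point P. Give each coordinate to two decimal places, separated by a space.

A=(0,0), D=(11.00,0)
B = A + 3.00·(cos163°, sin163°) = (-2.8689, 0.8771)
|BD| = 13.8966
circle(B,10.00) ∩ circle(D,5.00): a=9.6468, h=2.6342
  candidates: C₊=(6.9249,2.8972) cross=36.607; C₋=(6.5924,-2.3607) cross=-36.607
  mode - wants cross < 0 → take C=(6.5924,-2.3607) (cross=-36.607)
ex = (C−B)/|BC| = (0.9461,-0.3238); ey = (0.3238,0.9461)
P = B + -1.86·ex + -2.76·ey = (-5.5224,-1.1320)

-5.52 -1.13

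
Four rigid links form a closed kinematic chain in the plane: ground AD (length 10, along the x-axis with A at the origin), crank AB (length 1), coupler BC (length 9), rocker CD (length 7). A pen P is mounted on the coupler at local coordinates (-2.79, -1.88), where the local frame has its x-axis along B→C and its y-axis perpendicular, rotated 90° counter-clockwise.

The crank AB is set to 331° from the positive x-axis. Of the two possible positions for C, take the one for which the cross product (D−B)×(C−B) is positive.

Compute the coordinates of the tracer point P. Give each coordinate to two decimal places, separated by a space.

A=(0,0), D=(10.00,0)
B = A + 1.00·(cos331°, sin331°) = (0.8746, -0.4848)
|BD| = 9.1382
circle(B,9.00) ∩ circle(D,7.00): a=6.3200, h=6.4076
  candidates: C₊=(6.8458,6.2491) cross=58.554; C₋=(7.5257,-6.5481) cross=-58.554
  mode + wants cross > 0 → take C=(6.8458,6.2491) (cross=58.554)
ex = (C−B)/|BC| = (0.6635,0.7482); ey = (-0.7482,0.6635)
P = B + -2.79·ex + -1.88·ey = (0.4302,-3.8196)

0.43 -3.82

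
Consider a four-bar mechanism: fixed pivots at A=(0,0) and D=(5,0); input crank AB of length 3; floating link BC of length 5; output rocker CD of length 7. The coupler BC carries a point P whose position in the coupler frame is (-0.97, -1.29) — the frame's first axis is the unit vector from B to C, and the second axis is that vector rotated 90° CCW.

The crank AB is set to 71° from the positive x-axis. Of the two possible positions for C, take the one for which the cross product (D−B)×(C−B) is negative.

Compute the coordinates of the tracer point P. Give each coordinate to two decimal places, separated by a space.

0.47 4.37

A=(0,0), D=(5.00,0)
B = A + 3.00·(cos71°, sin71°) = (0.9767, 2.8366)
|BD| = 4.9227
circle(B,5.00) ∩ circle(D,7.00): a=0.0237, h=4.9999
  candidates: C₊=(3.8771,6.9093) cross=24.613; C₋=(-1.8850,-1.2635) cross=-24.613
  mode - wants cross < 0 → take C=(-1.8850,-1.2635) (cross=-24.613)
ex = (C−B)/|BC| = (-0.5723,-0.8200); ey = (0.8200,-0.5723)
P = B + -0.97·ex + -1.29·ey = (0.4741,4.3703)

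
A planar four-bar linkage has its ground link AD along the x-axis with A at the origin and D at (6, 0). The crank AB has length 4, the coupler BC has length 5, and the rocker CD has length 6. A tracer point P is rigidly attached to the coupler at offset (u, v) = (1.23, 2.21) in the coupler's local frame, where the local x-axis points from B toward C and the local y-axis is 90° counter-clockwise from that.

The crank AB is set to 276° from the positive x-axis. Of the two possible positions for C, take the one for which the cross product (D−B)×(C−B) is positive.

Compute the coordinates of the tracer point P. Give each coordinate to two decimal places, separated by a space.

A=(0,0), D=(6.00,0)
B = A + 4.00·(cos276°, sin276°) = (0.4181, -3.9781)
|BD| = 6.8544
circle(B,5.00) ∩ circle(D,6.00): a=2.6248, h=4.2556
  candidates: C₊=(0.0858,1.0109) cross=29.170; C₋=(5.0255,-5.9203) cross=-29.170
  mode + wants cross > 0 → take C=(0.0858,1.0109) (cross=29.170)
ex = (C−B)/|BC| = (-0.0665,0.9978); ey = (-0.9978,-0.0665)
P = B + 1.23·ex + 2.21·ey = (-1.8688,-2.8977)

-1.87 -2.90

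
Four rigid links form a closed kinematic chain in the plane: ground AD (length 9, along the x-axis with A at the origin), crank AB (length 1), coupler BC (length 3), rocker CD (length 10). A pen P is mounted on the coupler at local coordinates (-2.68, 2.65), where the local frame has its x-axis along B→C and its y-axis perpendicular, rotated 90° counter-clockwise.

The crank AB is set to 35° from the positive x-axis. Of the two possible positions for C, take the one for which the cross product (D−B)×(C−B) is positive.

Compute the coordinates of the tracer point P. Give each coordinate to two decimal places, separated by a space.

A=(0,0), D=(9.00,0)
B = A + 1.00·(cos35°, sin35°) = (0.8192, 0.5736)
|BD| = 8.2009
circle(B,3.00) ∩ circle(D,10.00): a=-1.4477, h=2.6276
  candidates: C₊=(-0.4412,3.2960) cross=21.549; C₋=(-0.8088,-1.9463) cross=-21.549
  mode + wants cross > 0 → take C=(-0.4412,3.2960) (cross=21.549)
ex = (C−B)/|BC| = (-0.4201,0.9075); ey = (-0.9075,-0.4201)
P = B + -2.68·ex + 2.65·ey = (-0.4597,-2.9718)

-0.46 -2.97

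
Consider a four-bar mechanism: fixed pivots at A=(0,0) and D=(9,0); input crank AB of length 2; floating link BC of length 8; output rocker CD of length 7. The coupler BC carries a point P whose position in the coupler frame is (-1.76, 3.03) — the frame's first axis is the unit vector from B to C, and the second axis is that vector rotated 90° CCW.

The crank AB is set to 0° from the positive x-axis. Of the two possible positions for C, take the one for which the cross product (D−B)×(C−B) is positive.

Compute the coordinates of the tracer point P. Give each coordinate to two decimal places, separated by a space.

A=(0,0), D=(9.00,0)
B = A + 2.00·(cos0°, sin0°) = (2.0000, 0.0000)
|BD| = 7.0000
circle(B,8.00) ∩ circle(D,7.00): a=4.5714, h=6.5652
  candidates: C₊=(6.5714,6.5652) cross=45.957; C₋=(6.5714,-6.5652) cross=-45.957
  mode + wants cross > 0 → take C=(6.5714,6.5652) (cross=45.957)
ex = (C−B)/|BC| = (0.5714,0.8207); ey = (-0.8207,0.5714)
P = B + -1.76·ex + 3.03·ey = (-1.4923,0.2871)

-1.49 0.29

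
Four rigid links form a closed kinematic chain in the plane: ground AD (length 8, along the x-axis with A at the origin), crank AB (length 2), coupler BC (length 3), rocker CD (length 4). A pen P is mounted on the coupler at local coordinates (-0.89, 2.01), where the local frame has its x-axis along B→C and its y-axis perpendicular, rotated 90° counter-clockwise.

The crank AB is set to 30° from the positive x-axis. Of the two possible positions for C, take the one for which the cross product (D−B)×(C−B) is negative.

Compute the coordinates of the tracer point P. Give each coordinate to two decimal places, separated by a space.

A=(0,0), D=(8.00,0)
B = A + 2.00·(cos30°, sin30°) = (1.7321, 1.0000)
|BD| = 6.3472
circle(B,3.00) ∩ circle(D,4.00): a=2.6222, h=1.4574
  candidates: C₊=(4.5511,2.0261) cross=9.251; C₋=(4.0919,-0.8524) cross=-9.251
  mode - wants cross < 0 → take C=(4.0919,-0.8524) (cross=-9.251)
ex = (C−B)/|BC| = (0.7866,-0.6175); ey = (0.6175,0.7866)
P = B + -0.89·ex + 2.01·ey = (2.2731,3.1306)

2.27 3.13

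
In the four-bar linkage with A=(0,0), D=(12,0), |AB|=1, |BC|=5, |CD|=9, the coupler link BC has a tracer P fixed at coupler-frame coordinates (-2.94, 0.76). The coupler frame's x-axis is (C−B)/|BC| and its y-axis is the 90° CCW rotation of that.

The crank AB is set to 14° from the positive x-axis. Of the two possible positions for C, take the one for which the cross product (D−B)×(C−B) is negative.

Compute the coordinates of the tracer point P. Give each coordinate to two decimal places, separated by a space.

-0.11 3.08

A=(0,0), D=(12.00,0)
B = A + 1.00·(cos14°, sin14°) = (0.9703, 0.2419)
|BD| = 11.0324
circle(B,5.00) ∩ circle(D,9.00): a=2.9782, h=4.0163
  candidates: C₊=(4.0358,4.1919) cross=44.309; C₋=(3.8597,-3.8387) cross=-44.309
  mode - wants cross < 0 → take C=(3.8597,-3.8387) (cross=-44.309)
ex = (C−B)/|BC| = (0.5779,-0.8161); ey = (0.8161,0.5779)
P = B + -2.94·ex + 0.76·ey = (-0.1084,3.0805)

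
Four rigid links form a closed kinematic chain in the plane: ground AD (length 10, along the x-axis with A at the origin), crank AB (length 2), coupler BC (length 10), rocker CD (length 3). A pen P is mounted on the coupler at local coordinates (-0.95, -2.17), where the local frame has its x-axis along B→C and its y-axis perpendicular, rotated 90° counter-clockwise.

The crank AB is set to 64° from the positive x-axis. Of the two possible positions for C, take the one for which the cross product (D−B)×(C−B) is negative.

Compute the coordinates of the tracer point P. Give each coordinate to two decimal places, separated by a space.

A=(0,0), D=(10.00,0)
B = A + 2.00·(cos64°, sin64°) = (0.8767, 1.7976)
|BD| = 9.2987
circle(B,10.00) ∩ circle(D,3.00): a=9.5425, h=2.9901
  candidates: C₊=(10.8173,2.8865) cross=27.804; C₋=(9.6612,-2.9808) cross=-27.804
  mode - wants cross < 0 → take C=(9.6612,-2.9808) (cross=-27.804)
ex = (C−B)/|BC| = (0.8784,-0.4778); ey = (0.4778,0.8784)
P = B + -0.95·ex + -2.17·ey = (-0.9947,0.3453)

-0.99 0.35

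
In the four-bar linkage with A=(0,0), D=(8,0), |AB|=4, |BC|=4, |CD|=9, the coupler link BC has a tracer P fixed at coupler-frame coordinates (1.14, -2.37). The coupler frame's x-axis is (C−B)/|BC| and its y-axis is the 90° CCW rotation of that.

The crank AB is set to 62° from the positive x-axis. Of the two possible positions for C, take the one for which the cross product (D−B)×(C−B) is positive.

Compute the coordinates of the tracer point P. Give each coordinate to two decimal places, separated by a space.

4.46 4.04

A=(0,0), D=(8.00,0)
B = A + 4.00·(cos62°, sin62°) = (1.8779, 3.5318)
|BD| = 7.0678
circle(B,4.00) ∩ circle(D,9.00): a=-1.0644, h=3.8558
  candidates: C₊=(2.8826,7.4035) cross=27.252; C₋=(-0.9708,0.7238) cross=-27.252
  mode + wants cross > 0 → take C=(2.8826,7.4035) (cross=27.252)
ex = (C−B)/|BC| = (0.2512,0.9679); ey = (-0.9679,0.2512)
P = B + 1.14·ex + -2.37·ey = (4.4583,4.0399)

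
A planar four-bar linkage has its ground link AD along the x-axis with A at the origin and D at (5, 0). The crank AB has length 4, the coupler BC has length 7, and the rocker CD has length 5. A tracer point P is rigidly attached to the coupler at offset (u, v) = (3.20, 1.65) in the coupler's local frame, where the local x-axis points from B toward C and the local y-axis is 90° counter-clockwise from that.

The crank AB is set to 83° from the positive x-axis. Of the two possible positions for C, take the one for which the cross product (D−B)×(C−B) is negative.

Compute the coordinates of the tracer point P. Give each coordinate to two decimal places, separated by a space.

A=(0,0), D=(5.00,0)
B = A + 4.00·(cos83°, sin83°) = (0.4875, 3.9702)
|BD| = 6.0104
circle(B,7.00) ∩ circle(D,5.00): a=5.0017, h=4.8972
  candidates: C₊=(7.4775,4.3430) cross=29.434; C₋=(1.0079,-3.0104) cross=-29.434
  mode - wants cross < 0 → take C=(1.0079,-3.0104) (cross=-29.434)
ex = (C−B)/|BC| = (0.0743,-0.9972); ey = (0.9972,0.0743)
P = B + 3.20·ex + 1.65·ey = (2.3708,0.9017)

2.37 0.90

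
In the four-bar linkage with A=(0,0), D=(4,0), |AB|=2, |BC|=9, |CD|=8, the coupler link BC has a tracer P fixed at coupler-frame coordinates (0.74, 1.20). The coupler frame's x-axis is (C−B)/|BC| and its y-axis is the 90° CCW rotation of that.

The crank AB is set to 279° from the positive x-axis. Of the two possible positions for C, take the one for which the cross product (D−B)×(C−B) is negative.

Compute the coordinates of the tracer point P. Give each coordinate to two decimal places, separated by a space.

A=(0,0), D=(4.00,0)
B = A + 2.00·(cos279°, sin279°) = (0.3129, -1.9754)
|BD| = 4.1829
circle(B,9.00) ∩ circle(D,8.00): a=4.1235, h=7.9998
  candidates: C₊=(0.1698,7.0235) cross=33.463; C₋=(7.7255,-7.0796) cross=-33.463
  mode - wants cross < 0 → take C=(7.7255,-7.0796) (cross=-33.463)
ex = (C−B)/|BC| = (0.8236,-0.5671); ey = (0.5671,0.8236)
P = B + 0.74·ex + 1.20·ey = (1.6029,-1.4067)

1.60 -1.41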